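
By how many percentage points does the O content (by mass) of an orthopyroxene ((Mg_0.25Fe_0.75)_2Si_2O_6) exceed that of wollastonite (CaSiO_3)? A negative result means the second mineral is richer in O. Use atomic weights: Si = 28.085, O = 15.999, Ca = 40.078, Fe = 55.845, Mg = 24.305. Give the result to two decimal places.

M((Mg_0.25Fe_0.75)_2Si_2O_6) = 248.084 g/mol, so wt% O = 95.994/248.084 × 100 = 38.69%.
M(CaSiO_3) = 116.160 g/mol, so wt% O = 47.997/116.160 × 100 = 41.32%.
38.69 − 41.32 = -2.63 pp.

-2.63 percentage points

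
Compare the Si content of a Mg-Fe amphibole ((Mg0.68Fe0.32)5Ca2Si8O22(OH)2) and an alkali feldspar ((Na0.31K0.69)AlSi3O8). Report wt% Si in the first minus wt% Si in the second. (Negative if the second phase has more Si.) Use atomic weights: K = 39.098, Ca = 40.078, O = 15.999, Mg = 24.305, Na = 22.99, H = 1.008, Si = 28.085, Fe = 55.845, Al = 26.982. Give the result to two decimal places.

First mineral: 224.680 g Si in 862.817 g formula = 26.04 wt% Si.
Second mineral: 84.255 g Si in 273.334 g formula = 30.82 wt% Si.
26.04% − 30.82% gives a difference of -4.78 percentage points.

-4.78 percentage points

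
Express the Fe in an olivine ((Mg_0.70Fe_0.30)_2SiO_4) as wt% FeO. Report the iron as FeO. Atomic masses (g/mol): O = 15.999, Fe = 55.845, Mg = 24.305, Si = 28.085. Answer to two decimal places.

27.01 wt%

M((Mg_0.70Fe_0.30)_2SiO_4) = 159.615 g/mol; M(FeO) = 71.844 g/mol.
Moles FeO per formula unit = 0.60 Fe ÷ 1 = 0.6000.
FeO fraction = (0.6000 × 71.844) / 159.615 = 43.106/159.615 = 0.2701.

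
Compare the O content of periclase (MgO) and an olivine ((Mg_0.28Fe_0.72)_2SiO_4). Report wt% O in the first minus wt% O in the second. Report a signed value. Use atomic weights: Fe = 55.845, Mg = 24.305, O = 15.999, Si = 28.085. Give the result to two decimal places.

5.31 percentage points

First mineral: 15.999 g O in 40.304 g formula = 39.70 wt% O.
Second mineral: 63.996 g O in 186.109 g formula = 34.39 wt% O.
39.70% − 34.39% gives a difference of 5.31 percentage points.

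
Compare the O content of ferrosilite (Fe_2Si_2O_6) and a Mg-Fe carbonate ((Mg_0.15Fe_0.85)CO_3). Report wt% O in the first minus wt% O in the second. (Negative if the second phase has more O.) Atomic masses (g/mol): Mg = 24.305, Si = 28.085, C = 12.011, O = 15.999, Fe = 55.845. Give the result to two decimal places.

-6.81 percentage points

First mineral: 95.994 g O in 263.854 g formula = 36.38 wt% O.
Second mineral: 47.997 g O in 111.122 g formula = 43.19 wt% O.
36.38% − 43.19% gives a difference of -6.81 percentage points.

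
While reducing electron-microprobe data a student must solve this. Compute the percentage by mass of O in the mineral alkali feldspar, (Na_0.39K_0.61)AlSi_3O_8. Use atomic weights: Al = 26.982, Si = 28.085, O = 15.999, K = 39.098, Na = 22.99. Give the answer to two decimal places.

47.05 wt%

Molar mass of (Na_0.39K_0.61)AlSi_3O_8: 0.39*22.99 + 0.61*39.098 + 1*26.982 + 3*28.085 + 8*15.999 = 272.045 g/mol.
Mass of O per formula unit: 8 × 15.999 = 127.992 g.
Weight fraction O = 127.992 / 272.045 = 0.4705.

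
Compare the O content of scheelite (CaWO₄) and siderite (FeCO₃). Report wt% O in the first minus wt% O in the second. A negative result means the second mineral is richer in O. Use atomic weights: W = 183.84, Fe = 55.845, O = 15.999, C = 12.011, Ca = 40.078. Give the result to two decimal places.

-19.20 percentage points

O in CaWO₄: molar mass 287.914 g/mol; 4×15.999 = 63.996 g → 22.23 wt%.
O in FeCO₃: molar mass 115.853 g/mol; 3×15.999 = 47.997 g → 41.43 wt%.
Difference = 22.23 − 41.43 = -19.20 percentage points.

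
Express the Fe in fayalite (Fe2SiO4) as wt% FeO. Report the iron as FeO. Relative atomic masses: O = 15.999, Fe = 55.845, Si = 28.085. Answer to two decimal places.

M(Fe2SiO4) = 203.771 g/mol; M(FeO) = 71.844 g/mol.
Moles FeO per formula unit = 2 Fe ÷ 1 = 2.0000.
FeO fraction = (2.0000 × 71.844) / 203.771 = 143.688/203.771 = 0.7051.

70.51 wt%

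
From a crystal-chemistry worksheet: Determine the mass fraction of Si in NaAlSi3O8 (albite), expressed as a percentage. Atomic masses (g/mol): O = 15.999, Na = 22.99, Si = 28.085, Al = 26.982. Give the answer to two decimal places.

M(NaAlSi3O8) = 262.219 g/mol.
Si contributes 3 × 28.085 = 84.255 g per mole.
84.255/262.219 = 0.3213 → 32.13%.

32.13 mass %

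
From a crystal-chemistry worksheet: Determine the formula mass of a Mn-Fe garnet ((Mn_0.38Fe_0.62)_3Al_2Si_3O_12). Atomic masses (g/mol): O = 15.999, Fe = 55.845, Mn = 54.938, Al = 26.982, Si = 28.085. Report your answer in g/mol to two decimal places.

Mn: 1.14 × 54.938 = 62.6293
Fe: 1.86 × 55.845 = 103.8717
Al: 2 × 26.982 = 53.9640
Si: 3 × 28.085 = 84.2550
O: 12 × 15.999 = 191.9880
Summing the contributions gives the formula mass.

496.71 g/mol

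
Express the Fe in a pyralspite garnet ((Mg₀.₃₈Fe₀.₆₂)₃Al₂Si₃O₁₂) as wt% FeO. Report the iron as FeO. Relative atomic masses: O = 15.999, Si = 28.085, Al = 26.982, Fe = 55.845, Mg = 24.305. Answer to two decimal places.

M((Mg₀.₃₈Fe₀.₆₂)₃Al₂Si₃O₁₂) = 461.786 g/mol; M(FeO) = 71.844 g/mol.
Moles FeO per formula unit = 1.86 Fe ÷ 1 = 1.8600.
FeO fraction = (1.8600 × 71.844) / 461.786 = 133.630/461.786 = 0.2894.

28.94 wt%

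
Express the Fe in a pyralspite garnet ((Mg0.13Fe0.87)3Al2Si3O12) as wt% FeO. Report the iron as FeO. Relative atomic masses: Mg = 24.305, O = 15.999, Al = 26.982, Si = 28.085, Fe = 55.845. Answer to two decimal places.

Molar mass of (Mg0.13Fe0.87)3Al2Si3O12 = 0.39·24.305 + 2.61·55.845 + 2·26.982 + 3·28.085 + 12·15.999 = 485.441 g/mol.
Each formula unit contains 2.61 Fe, equivalent to 2.61/1 = 2.6100 mol FeO.
M(FeO) = 1×55.845 + 1×15.999 = 71.844 g/mol.
Mass of FeO per formula unit = 2.6100 × 71.844 = 187.513 g.
FeO wt% = 187.513 / 485.441 × 100 = 38.63%.

38.63 wt%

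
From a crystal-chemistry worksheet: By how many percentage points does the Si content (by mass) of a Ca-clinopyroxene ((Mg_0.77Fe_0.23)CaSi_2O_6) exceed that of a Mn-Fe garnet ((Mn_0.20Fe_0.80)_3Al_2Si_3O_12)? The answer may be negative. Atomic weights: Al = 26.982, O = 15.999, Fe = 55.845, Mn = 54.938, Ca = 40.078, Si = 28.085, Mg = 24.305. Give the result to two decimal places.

First mineral: 56.170 g Si in 223.801 g formula = 25.10 wt% Si.
Second mineral: 84.255 g Si in 497.198 g formula = 16.95 wt% Si.
25.10% − 16.95% gives a difference of 8.15 percentage points.

8.15 percentage points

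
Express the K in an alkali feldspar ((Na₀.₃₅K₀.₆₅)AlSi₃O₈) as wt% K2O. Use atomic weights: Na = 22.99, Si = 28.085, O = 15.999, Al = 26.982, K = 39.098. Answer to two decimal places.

M((Na₀.₃₅K₀.₆₅)AlSi₃O₈) = 272.689 g/mol; M(K2O) = 94.195 g/mol.
Moles K2O per formula unit = 0.65 K ÷ 2 = 0.3250.
K2O fraction = (0.3250 × 94.195) / 272.689 = 30.613/272.689 = 0.1123.

11.23 wt%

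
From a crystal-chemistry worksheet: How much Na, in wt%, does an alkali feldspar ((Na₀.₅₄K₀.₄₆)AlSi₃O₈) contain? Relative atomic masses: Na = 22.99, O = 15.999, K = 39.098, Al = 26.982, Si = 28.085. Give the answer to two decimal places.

4.60 wt%

M((Na₀.₅₄K₀.₄₆)AlSi₃O₈) = 269.629 g/mol.
Na contributes 0.54 × 22.99 = 12.415 g per mole.
12.415/269.629 = 0.0460 → 4.60%.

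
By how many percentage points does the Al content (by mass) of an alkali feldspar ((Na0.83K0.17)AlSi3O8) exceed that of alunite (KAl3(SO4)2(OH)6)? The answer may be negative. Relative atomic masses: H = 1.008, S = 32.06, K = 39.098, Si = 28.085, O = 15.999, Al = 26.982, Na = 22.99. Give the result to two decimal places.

-9.36 percentage points

Al in (Na0.83K0.17)AlSi3O8: molar mass 264.957 g/mol; 1×26.982 = 26.982 g → 10.18 wt%.
Al in KAl3(SO4)2(OH)6: molar mass 414.198 g/mol; 3×26.982 = 80.946 g → 19.54 wt%.
Difference = 10.18 − 19.54 = -9.36 percentage points.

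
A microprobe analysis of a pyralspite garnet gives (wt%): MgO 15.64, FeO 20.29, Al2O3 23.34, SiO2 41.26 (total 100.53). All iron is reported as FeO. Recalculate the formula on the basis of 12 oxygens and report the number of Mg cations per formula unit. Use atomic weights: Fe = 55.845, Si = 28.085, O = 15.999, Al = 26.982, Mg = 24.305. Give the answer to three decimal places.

1.705 Mg apfu

MgO: 15.64/40.304 = 0.38805 mol → 0.38805 mol Mg, 0.38805 mol O.
FeO: 20.29/71.844 = 0.28242 mol → 0.28242 mol Fe, 0.28242 mol O.
Al2O3: 23.34/101.961 = 0.22891 mol → 0.45782 mol Al, 0.68673 mol O.
SiO2: 41.26/60.083 = 0.68672 mol → 0.68672 mol Si, 1.37344 mol O.
Total oxygen = 2.73064 mol. Normalization factor = 12/2.73064 = 4.39457.
Mg per 12 O = 0.38805 × 4.39457 = 1.705.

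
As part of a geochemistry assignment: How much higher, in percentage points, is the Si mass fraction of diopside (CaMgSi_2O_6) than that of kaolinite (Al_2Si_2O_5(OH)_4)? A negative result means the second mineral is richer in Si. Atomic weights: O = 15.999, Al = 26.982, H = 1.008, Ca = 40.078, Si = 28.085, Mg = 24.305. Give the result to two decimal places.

4.18 percentage points

First mineral: 56.170 g Si in 216.547 g formula = 25.94 wt% Si.
Second mineral: 56.170 g Si in 258.157 g formula = 21.76 wt% Si.
25.94% − 21.76% gives a difference of 4.18 percentage points.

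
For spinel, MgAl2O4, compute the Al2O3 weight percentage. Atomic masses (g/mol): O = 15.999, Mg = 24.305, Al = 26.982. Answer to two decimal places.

71.67 wt%

Formula mass = 142.265 g/mol.
2 Al → 1.0000 mol Al2O3 per formula unit; M(Al2O3) = 101.961, so Al2O3 mass = 101.961 g.
101.961/142.265 × 100 = 71.67 wt%.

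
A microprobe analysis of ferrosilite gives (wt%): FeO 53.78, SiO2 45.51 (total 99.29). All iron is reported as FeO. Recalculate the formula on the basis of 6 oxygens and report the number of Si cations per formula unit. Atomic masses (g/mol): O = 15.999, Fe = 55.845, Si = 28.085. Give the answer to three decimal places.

FeO: 53.78/71.844 = 0.74857 mol → 0.74857 mol Fe, 0.74857 mol O.
SiO2: 45.51/60.083 = 0.75745 mol → 0.75745 mol Si, 1.51490 mol O.
Total oxygen = 2.26347 mol. Normalization factor = 6/2.26347 = 2.65080.
Si per 6 O = 0.75745 × 2.65080 = 2.008.

2.008 Si apfu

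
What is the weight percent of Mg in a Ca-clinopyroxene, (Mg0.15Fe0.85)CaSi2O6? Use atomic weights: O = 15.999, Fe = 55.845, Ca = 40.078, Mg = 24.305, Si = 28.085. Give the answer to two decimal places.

1.50 weight percent

M((Mg0.15Fe0.85)CaSi2O6) = 243.356 g/mol.
Mg contributes 0.15 × 24.305 = 3.646 g per mole.
3.646/243.356 = 0.0150 → 1.50%.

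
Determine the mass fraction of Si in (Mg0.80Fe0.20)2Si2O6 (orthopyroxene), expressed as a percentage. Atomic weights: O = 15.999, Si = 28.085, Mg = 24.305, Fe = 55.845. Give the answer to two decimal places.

M((Mg0.80Fe0.20)2Si2O6) = 213.390 g/mol.
Si contributes 2 × 28.085 = 56.170 g per mole.
56.170/213.390 = 0.2632 → 26.32%.

26.32 mass %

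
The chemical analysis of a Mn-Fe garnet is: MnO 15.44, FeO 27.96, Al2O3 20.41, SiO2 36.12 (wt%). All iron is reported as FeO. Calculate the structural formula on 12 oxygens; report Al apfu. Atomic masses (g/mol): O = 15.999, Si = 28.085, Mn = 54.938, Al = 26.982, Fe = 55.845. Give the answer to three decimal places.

1.994 Al apfu

MnO: 15.44/70.937 = 0.21766 mol → 0.21766 mol Mn, 0.21766 mol O.
FeO: 27.96/71.844 = 0.38918 mol → 0.38918 mol Fe, 0.38918 mol O.
Al2O3: 20.41/101.961 = 0.20017 mol → 0.40034 mol Al, 0.60051 mol O.
SiO2: 36.12/60.083 = 0.60117 mol → 0.60117 mol Si, 1.20234 mol O.
Total oxygen = 2.40969 mol. Normalization factor = 12/2.40969 = 4.97989.
Al per 12 O = 0.40034 × 4.97989 = 1.994.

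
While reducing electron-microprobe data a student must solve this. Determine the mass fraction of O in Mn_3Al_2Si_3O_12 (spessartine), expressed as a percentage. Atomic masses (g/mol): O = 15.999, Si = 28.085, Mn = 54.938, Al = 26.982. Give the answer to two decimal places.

38.78 wt%

M(Mn_3Al_2Si_3O_12) = 495.021 g/mol.
O contributes 12 × 15.999 = 191.988 g per mole.
191.988/495.021 = 0.3878 → 38.78%.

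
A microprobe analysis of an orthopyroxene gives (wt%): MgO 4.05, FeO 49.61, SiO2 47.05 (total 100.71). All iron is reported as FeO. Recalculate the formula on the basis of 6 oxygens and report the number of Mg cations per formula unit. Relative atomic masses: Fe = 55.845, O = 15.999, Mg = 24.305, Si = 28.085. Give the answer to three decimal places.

4.05 wt% MgO ÷ 40.304 g/mol = 0.10049 mol, giving 0.10049 Mg and 0.10049 O.
49.61 wt% FeO ÷ 71.844 g/mol = 0.69052 mol, giving 0.69052 Fe and 0.69052 O.
47.05 wt% SiO2 ÷ 60.083 g/mol = 0.78308 mol, giving 0.78308 Si and 1.56616 O.
Oxygen sums to 2.35717; scaling by 6/2.35717 = 2.54543 puts the formula on 6 O.
Mg: 0.10049 × 2.54543 = 0.256 atoms per formula unit.

0.256 Mg apfu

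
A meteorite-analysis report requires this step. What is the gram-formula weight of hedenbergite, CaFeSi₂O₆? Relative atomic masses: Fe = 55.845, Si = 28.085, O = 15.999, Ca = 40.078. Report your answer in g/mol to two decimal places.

M = 1·40.078 + 1·55.845 + 2·28.085 + 6·15.999

248.09 g/mol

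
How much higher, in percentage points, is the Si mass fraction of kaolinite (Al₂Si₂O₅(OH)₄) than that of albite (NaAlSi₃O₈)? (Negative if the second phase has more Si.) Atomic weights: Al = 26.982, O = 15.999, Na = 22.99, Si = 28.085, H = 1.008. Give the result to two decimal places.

-10.37 percentage points

Si in Al₂Si₂O₅(OH)₄: molar mass 258.157 g/mol; 2×28.085 = 56.170 g → 21.76 wt%.
Si in NaAlSi₃O₈: molar mass 262.219 g/mol; 3×28.085 = 84.255 g → 32.13 wt%.
Difference = 21.76 − 32.13 = -10.37 percentage points.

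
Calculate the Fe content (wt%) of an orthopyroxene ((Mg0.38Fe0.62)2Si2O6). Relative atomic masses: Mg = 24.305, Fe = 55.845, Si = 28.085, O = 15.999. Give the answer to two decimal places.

Molar mass of (Mg0.38Fe0.62)2Si2O6: 0.76*24.305 + 1.24*55.845 + 2*28.085 + 6*15.999 = 239.884 g/mol.
Mass of Fe per formula unit: 1.24 × 55.845 = 69.248 g.
Weight fraction Fe = 69.248 / 239.884 = 0.2887.

28.87 wt%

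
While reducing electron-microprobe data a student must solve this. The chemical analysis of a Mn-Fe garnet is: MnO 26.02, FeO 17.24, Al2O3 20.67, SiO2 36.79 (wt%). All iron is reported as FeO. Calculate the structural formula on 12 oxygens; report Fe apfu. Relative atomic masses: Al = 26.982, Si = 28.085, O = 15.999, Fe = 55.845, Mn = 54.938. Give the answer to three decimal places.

MnO: 26.02/70.937 = 0.36680 mol → 0.36680 mol Mn, 0.36680 mol O.
FeO: 17.24/71.844 = 0.23996 mol → 0.23996 mol Fe, 0.23996 mol O.
Al2O3: 20.67/101.961 = 0.20272 mol → 0.40544 mol Al, 0.60816 mol O.
SiO2: 36.79/60.083 = 0.61232 mol → 0.61232 mol Si, 1.22464 mol O.
Total oxygen = 2.43956 mol. Normalization factor = 12/2.43956 = 4.91892.
Fe per 12 O = 0.23996 × 4.91892 = 1.180.

1.180 Fe apfu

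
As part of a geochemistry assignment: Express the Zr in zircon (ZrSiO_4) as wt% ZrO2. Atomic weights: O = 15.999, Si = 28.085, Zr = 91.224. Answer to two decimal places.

Formula mass = 183.305 g/mol.
1 Zr → 1.0000 mol ZrO2 per formula unit; M(ZrO2) = 123.222, so ZrO2 mass = 123.222 g.
123.222/183.305 × 100 = 67.22 wt%.

67.22 wt%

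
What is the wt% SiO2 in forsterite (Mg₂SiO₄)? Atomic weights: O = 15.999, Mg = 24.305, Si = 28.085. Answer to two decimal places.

M(Mg₂SiO₄) = 140.691 g/mol; M(SiO2) = 60.083 g/mol.
Moles SiO2 per formula unit = 1 Si ÷ 1 = 1.0000.
SiO2 fraction = (1.0000 × 60.083) / 140.691 = 60.083/140.691 = 0.4271.

42.71 wt%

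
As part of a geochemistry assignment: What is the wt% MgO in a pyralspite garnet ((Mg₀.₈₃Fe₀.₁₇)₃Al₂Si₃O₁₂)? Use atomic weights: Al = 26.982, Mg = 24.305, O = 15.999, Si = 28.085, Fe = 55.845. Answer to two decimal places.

23.94 wt%

Formula mass = 419.207 g/mol.
2.49 Mg → 2.4900 mol MgO per formula unit; M(MgO) = 40.304, so MgO mass = 100.357 g.
100.357/419.207 × 100 = 23.94 wt%.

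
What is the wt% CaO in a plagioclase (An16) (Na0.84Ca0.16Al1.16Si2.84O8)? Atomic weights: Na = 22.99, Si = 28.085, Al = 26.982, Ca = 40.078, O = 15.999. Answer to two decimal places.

Molar mass of Na0.84Ca0.16Al1.16Si2.84O8 = 0.84*22.99 + 0.16*40.078 + 1.16*26.982 + 2.84*28.085 + 8*15.999 = 264.777 g/mol.
Each formula unit contains 0.16 Ca, equivalent to 0.16/1 = 0.1600 mol CaO.
M(CaO) = 1×40.078 + 1×15.999 = 56.077 g/mol.
Mass of CaO per formula unit = 0.1600 × 56.077 = 8.972 g.
CaO wt% = 8.972 / 264.777 × 100 = 3.39%.

3.39 wt%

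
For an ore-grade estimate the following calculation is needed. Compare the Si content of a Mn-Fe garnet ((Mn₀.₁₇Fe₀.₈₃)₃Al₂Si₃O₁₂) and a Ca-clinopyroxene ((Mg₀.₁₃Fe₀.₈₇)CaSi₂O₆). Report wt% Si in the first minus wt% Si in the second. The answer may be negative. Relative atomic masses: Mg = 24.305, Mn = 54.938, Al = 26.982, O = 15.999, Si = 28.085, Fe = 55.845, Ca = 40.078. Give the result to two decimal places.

M((Mn₀.₁₇Fe₀.₈₃)₃Al₂Si₃O₁₂) = 497.279 g/mol, so wt% Si = 84.255/497.279 × 100 = 16.94%.
M((Mg₀.₁₃Fe₀.₈₇)CaSi₂O₆) = 243.987 g/mol, so wt% Si = 56.170/243.987 × 100 = 23.02%.
16.94 − 23.02 = -6.08 pp.

-6.08 percentage points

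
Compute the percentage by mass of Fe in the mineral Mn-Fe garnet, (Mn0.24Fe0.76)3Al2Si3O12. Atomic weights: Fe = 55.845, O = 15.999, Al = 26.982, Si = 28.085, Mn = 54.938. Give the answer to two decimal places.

Molar mass of (Mn0.24Fe0.76)3Al2Si3O12: 0.72·54.938 + 2.28·55.845 + 2·26.982 + 3·28.085 + 12·15.999 = 497.089 g/mol.
Mass of Fe per formula unit: 2.28 × 55.845 = 127.327 g.
Weight fraction Fe = 127.327 / 497.089 = 0.2561.

25.61 mass %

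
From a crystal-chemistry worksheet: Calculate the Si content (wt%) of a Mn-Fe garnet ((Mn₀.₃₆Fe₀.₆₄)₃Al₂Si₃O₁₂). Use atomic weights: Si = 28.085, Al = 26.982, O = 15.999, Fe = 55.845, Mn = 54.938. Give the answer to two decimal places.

M((Mn₀.₃₆Fe₀.₆₄)₃Al₂Si₃O₁₂) = 496.762 g/mol.
Si contributes 3 × 28.085 = 84.255 g per mole.
84.255/496.762 = 0.1696 → 16.96%.

16.96 wt%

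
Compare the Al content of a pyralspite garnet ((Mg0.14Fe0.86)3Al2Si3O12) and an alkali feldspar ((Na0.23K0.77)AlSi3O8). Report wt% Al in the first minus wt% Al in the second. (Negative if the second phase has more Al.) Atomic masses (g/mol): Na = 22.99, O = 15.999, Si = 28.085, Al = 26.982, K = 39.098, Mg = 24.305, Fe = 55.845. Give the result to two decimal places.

Al in (Mg0.14Fe0.86)3Al2Si3O12: molar mass 484.495 g/mol; 2×26.982 = 53.964 g → 11.14 wt%.
Al in (Na0.23K0.77)AlSi3O8: molar mass 274.622 g/mol; 1×26.982 = 26.982 g → 9.83 wt%.
Difference = 11.14 − 9.83 = 1.31 percentage points.

1.31 percentage points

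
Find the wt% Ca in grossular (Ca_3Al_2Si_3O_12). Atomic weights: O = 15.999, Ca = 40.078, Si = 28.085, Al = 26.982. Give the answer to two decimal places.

26.69 weight percent

M(Ca_3Al_2Si_3O_12) = 450.441 g/mol.
Ca contributes 3 × 40.078 = 120.234 g per mole.
120.234/450.441 = 0.2669 → 26.69%.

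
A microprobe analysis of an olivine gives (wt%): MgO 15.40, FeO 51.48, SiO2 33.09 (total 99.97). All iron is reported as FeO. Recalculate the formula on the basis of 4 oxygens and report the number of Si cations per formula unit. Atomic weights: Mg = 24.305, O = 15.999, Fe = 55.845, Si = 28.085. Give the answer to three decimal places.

MgO: 15.40/40.304 = 0.38210 mol → 0.38210 mol Mg, 0.38210 mol O.
FeO: 51.48/71.844 = 0.71655 mol → 0.71655 mol Fe, 0.71655 mol O.
SiO2: 33.09/60.083 = 0.55074 mol → 0.55074 mol Si, 1.10148 mol O.
Total oxygen = 2.20013 mol. Normalization factor = 4/2.20013 = 1.81807.
Si per 4 O = 0.55074 × 1.81807 = 1.001.

1.001 Si apfu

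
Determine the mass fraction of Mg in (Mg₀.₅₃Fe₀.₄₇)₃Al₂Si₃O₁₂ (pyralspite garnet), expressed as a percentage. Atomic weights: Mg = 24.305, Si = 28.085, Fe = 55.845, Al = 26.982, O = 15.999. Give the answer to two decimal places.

Molar mass of (Mg₀.₅₃Fe₀.₄₇)₃Al₂Si₃O₁₂: 1.59×24.305 + 1.41×55.845 + 2×26.982 + 3×28.085 + 12×15.999 = 447.593 g/mol.
Mass of Mg per formula unit: 1.59 × 24.305 = 38.645 g.
Weight fraction Mg = 38.645 / 447.593 = 0.0863.

8.63 wt%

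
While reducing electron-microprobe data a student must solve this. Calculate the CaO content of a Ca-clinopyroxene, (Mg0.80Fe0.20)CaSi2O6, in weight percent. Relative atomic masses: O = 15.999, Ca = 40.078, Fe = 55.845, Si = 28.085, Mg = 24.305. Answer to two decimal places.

25.16 wt%

Formula mass = 222.855 g/mol.
1 Ca → 1.0000 mol CaO per formula unit; M(CaO) = 56.077, so CaO mass = 56.077 g.
56.077/222.855 × 100 = 25.16 wt%.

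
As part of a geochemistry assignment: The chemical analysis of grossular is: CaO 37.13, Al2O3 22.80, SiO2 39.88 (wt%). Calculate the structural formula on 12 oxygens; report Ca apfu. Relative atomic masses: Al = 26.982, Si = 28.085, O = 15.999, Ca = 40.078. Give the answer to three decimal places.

2.987 Ca apfu

CaO (M=56.077): mol = 0.66213; Ca = 0.66213, O = 0.66213.
Al2O3 (M=101.961): mol = 0.22361; Al = 0.44722, O = 0.67083.
SiO2 (M=60.083): mol = 0.66375; Si = 0.66375, O = 1.32750.
ΣO = 2.66046; factor = 12/ΣO = 4.51050.
Ca apfu = 0.66213 × 4.51050 = 2.987.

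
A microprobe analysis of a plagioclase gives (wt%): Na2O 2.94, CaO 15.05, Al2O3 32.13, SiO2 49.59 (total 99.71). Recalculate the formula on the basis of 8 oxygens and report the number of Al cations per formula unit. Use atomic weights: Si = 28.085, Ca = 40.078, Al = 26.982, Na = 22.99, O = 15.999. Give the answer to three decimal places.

2.94 wt% Na2O ÷ 61.979 g/mol = 0.04744 mol, giving 0.09488 Na and 0.04744 O.
15.05 wt% CaO ÷ 56.077 g/mol = 0.26838 mol, giving 0.26838 Ca and 0.26838 O.
32.13 wt% Al2O3 ÷ 101.961 g/mol = 0.31512 mol, giving 0.63024 Al and 0.94536 O.
49.59 wt% SiO2 ÷ 60.083 g/mol = 0.82536 mol, giving 0.82536 Si and 1.65072 O.
Oxygen sums to 2.91190; scaling by 8/2.91190 = 2.74735 puts the formula on 8 O.
Al: 0.63024 × 2.74735 = 1.731 atoms per formula unit.

1.731 Al apfu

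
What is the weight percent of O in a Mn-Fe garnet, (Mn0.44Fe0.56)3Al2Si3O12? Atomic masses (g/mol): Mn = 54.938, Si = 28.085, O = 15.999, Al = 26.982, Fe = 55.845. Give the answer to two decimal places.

Molar mass of (Mn0.44Fe0.56)3Al2Si3O12: 1.32·54.938 + 1.68·55.845 + 2·26.982 + 3·28.085 + 12·15.999 = 496.545 g/mol.
Mass of O per formula unit: 12 × 15.999 = 191.988 g.
Weight fraction O = 191.988 / 496.545 = 0.3866.

38.66 mass %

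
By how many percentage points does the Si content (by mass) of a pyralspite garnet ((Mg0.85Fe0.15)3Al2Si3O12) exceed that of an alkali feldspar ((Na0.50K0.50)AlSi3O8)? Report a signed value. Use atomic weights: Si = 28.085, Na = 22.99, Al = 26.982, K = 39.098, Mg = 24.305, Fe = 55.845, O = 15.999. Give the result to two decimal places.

First mineral: 84.255 g Si in 417.315 g formula = 20.19 wt% Si.
Second mineral: 84.255 g Si in 270.273 g formula = 31.17 wt% Si.
20.19% − 31.17% gives a difference of -10.98 percentage points.

-10.98 percentage points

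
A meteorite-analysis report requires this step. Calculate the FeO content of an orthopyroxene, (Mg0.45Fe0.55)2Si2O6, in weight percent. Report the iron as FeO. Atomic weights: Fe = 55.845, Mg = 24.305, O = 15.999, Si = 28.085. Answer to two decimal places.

Molar mass of (Mg0.45Fe0.55)2Si2O6 = 0.90×24.305 + 1.10×55.845 + 2×28.085 + 6×15.999 = 235.468 g/mol.
Each formula unit contains 1.10 Fe, equivalent to 1.10/1 = 1.1000 mol FeO.
M(FeO) = 1×55.845 + 1×15.999 = 71.844 g/mol.
Mass of FeO per formula unit = 1.1000 × 71.844 = 79.028 g.
FeO wt% = 79.028 / 235.468 × 100 = 33.56%.

33.56 wt%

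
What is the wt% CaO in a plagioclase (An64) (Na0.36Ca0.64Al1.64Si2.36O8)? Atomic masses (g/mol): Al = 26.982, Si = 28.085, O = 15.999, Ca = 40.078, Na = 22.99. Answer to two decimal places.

13.17 wt%

Molar mass of Na0.36Ca0.64Al1.64Si2.36O8 = 0.36·22.99 + 0.64·40.078 + 1.64·26.982 + 2.36·28.085 + 8·15.999 = 272.449 g/mol.
Each formula unit contains 0.64 Ca, equivalent to 0.64/1 = 0.6400 mol CaO.
M(CaO) = 1×40.078 + 1×15.999 = 56.077 g/mol.
Mass of CaO per formula unit = 0.6400 × 56.077 = 35.889 g.
CaO wt% = 35.889 / 272.449 × 100 = 13.17%.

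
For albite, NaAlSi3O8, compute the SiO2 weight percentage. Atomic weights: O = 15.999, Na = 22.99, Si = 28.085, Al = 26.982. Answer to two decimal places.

Formula mass = 262.219 g/mol.
3 Si → 3.0000 mol SiO2 per formula unit; M(SiO2) = 60.083, so SiO2 mass = 180.249 g.
180.249/262.219 × 100 = 68.74 wt%.

68.74 wt%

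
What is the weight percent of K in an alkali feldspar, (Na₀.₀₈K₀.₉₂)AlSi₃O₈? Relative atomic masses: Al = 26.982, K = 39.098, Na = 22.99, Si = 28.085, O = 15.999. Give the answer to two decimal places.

12.98 weight percent

Molar mass of (Na₀.₀₈K₀.₉₂)AlSi₃O₈: 0.08*22.99 + 0.92*39.098 + 1*26.982 + 3*28.085 + 8*15.999 = 277.038 g/mol.
Mass of K per formula unit: 0.92 × 39.098 = 35.970 g.
Weight fraction K = 35.970 / 277.038 = 0.1298.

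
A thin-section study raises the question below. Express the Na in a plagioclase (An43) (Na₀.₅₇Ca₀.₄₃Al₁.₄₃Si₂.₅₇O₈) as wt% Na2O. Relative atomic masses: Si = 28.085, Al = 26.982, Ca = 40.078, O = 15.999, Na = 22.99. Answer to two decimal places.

Molar mass of Na₀.₅₇Ca₀.₄₃Al₁.₄₃Si₂.₅₇O₈ = 0.57·22.99 + 0.43·40.078 + 1.43·26.982 + 2.57·28.085 + 8·15.999 = 269.093 g/mol.
Each formula unit contains 0.57 Na, equivalent to 0.57/2 = 0.2850 mol Na2O.
M(Na2O) = 2×22.99 + 1×15.999 = 61.979 g/mol.
Mass of Na2O per formula unit = 0.2850 × 61.979 = 17.664 g.
Na2O wt% = 17.664 / 269.093 × 100 = 6.56%.

6.56 wt%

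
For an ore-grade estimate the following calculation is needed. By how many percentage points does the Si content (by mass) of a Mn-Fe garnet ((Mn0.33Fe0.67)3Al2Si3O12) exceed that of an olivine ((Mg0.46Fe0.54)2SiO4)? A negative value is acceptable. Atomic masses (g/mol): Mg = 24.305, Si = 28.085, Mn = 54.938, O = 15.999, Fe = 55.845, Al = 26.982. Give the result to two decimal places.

0.89 percentage points

First mineral: 84.255 g Si in 496.844 g formula = 16.96 wt% Si.
Second mineral: 28.085 g Si in 174.754 g formula = 16.07 wt% Si.
16.96% − 16.07% gives a difference of 0.89 percentage points.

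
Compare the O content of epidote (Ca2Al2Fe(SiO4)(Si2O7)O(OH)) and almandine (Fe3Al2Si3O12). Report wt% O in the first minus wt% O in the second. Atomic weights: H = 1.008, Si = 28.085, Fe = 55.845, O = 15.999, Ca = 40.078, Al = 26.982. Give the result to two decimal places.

4.47 percentage points

First mineral: 207.987 g O in 483.215 g formula = 43.04 wt% O.
Second mineral: 191.988 g O in 497.742 g formula = 38.57 wt% O.
43.04% − 38.57% gives a difference of 4.47 percentage points.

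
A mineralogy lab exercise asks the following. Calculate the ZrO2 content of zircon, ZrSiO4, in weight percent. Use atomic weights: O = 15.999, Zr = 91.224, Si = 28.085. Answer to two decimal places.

67.22 wt%

M(ZrSiO4) = 183.305 g/mol; M(ZrO2) = 123.222 g/mol.
Moles ZrO2 per formula unit = 1 Zr ÷ 1 = 1.0000.
ZrO2 fraction = (1.0000 × 123.222) / 183.305 = 123.222/183.305 = 0.6722.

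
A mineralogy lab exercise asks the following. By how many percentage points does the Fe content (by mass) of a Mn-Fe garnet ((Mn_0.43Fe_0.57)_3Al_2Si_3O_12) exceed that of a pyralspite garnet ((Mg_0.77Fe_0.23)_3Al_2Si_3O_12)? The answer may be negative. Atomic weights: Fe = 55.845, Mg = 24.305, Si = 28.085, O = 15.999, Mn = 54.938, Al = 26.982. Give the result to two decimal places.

First mineral: 95.495 g Fe in 496.572 g formula = 19.23 wt% Fe.
Second mineral: 38.533 g Fe in 424.885 g formula = 9.07 wt% Fe.
19.23% − 9.07% gives a difference of 10.16 percentage points.

10.16 percentage points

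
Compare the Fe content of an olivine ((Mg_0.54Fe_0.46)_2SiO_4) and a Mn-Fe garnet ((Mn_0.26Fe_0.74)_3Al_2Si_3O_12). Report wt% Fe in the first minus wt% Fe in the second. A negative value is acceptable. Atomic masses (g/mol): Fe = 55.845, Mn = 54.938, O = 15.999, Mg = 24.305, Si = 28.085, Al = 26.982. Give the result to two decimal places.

Fe in (Mg_0.54Fe_0.46)_2SiO_4: molar mass 169.708 g/mol; 0.92×55.845 = 51.377 g → 30.27 wt%.
Fe in (Mn_0.26Fe_0.74)_3Al_2Si_3O_12: molar mass 497.035 g/mol; 2.22×55.845 = 123.976 g → 24.94 wt%.
Difference = 30.27 − 24.94 = 5.33 percentage points.

5.33 percentage points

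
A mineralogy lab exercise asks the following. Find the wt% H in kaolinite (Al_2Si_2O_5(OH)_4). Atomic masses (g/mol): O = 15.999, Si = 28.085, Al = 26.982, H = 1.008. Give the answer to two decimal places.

1.56 wt%

M(Al_2Si_2O_5(OH)_4) = 258.157 g/mol.
H contributes 4 × 1.008 = 4.032 g per mole.
4.032/258.157 = 0.0156 → 1.56%.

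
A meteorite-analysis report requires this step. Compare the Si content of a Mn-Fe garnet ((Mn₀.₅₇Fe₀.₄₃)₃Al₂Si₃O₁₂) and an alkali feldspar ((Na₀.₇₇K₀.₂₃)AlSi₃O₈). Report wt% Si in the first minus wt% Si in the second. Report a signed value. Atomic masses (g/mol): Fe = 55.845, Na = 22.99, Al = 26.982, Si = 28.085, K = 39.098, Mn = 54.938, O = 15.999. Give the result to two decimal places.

First mineral: 84.255 g Si in 496.191 g formula = 16.98 wt% Si.
Second mineral: 84.255 g Si in 265.924 g formula = 31.68 wt% Si.
16.98% − 31.68% gives a difference of -14.70 percentage points.

-14.70 percentage points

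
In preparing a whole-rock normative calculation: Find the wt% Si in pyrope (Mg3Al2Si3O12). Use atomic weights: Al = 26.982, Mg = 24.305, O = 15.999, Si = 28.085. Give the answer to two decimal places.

20.90 weight percent

Formula mass = 3×24.305 + 2×26.982 + 3×28.085 + 12×15.999 = 403.122 g/mol, of which 84.255 g is Si.
So Si makes up 84.255/403.122 = 0.2090 of the mass, i.e. 20.90%.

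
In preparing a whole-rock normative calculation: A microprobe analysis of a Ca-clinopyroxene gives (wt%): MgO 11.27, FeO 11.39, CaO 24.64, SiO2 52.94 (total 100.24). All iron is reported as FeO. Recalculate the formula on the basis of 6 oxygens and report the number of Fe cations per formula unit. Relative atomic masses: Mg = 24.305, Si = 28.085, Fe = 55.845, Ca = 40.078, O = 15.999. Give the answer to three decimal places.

MgO: 11.27/40.304 = 0.27962 mol → 0.27962 mol Mg, 0.27962 mol O.
FeO: 11.39/71.844 = 0.15854 mol → 0.15854 mol Fe, 0.15854 mol O.
CaO: 24.64/56.077 = 0.43940 mol → 0.43940 mol Ca, 0.43940 mol O.
SiO2: 52.94/60.083 = 0.88111 mol → 0.88111 mol Si, 1.76222 mol O.
Total oxygen = 2.63978 mol. Normalization factor = 6/2.63978 = 2.27292.
Fe per 6 O = 0.15854 × 2.27292 = 0.360.

0.360 Fe apfu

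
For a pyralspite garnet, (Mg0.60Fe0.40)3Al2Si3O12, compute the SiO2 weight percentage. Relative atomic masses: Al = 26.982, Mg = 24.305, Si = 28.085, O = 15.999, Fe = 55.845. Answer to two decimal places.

Molar mass of (Mg0.60Fe0.40)3Al2Si3O12 = 1.80*24.305 + 1.20*55.845 + 2*26.982 + 3*28.085 + 12*15.999 = 440.970 g/mol.
Each formula unit contains 3 Si, equivalent to 3/1 = 3.0000 mol SiO2.
M(SiO2) = 1×28.085 + 2×15.999 = 60.083 g/mol.
Mass of SiO2 per formula unit = 3.0000 × 60.083 = 180.249 g.
SiO2 wt% = 180.249 / 440.970 × 100 = 40.88%.

40.88 wt%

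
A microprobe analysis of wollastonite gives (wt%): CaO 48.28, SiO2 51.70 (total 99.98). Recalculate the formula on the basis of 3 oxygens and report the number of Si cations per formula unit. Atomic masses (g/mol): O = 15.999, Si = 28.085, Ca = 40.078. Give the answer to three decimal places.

1.000 Si apfu

CaO: 48.28/56.077 = 0.86096 mol → 0.86096 mol Ca, 0.86096 mol O.
SiO2: 51.70/60.083 = 0.86048 mol → 0.86048 mol Si, 1.72096 mol O.
Total oxygen = 2.58192 mol. Normalization factor = 3/2.58192 = 1.16193.
Si per 3 O = 0.86048 × 1.16193 = 1.000.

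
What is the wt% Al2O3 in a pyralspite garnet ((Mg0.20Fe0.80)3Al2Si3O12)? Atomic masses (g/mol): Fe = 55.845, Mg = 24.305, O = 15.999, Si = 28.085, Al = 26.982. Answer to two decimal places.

Molar mass of (Mg0.20Fe0.80)3Al2Si3O12 = 0.60*24.305 + 2.40*55.845 + 2*26.982 + 3*28.085 + 12*15.999 = 478.818 g/mol.
Each formula unit contains 2 Al, equivalent to 2/2 = 1.0000 mol Al2O3.
M(Al2O3) = 2×26.982 + 3×15.999 = 101.961 g/mol.
Mass of Al2O3 per formula unit = 1.0000 × 101.961 = 101.961 g.
Al2O3 wt% = 101.961 / 478.818 × 100 = 21.29%.

21.29 wt%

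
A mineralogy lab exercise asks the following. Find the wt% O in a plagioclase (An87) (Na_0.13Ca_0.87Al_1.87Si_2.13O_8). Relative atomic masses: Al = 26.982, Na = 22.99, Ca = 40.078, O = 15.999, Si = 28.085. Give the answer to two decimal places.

46.35 wt%

Molar mass of Na_0.13Ca_0.87Al_1.87Si_2.13O_8: 0.13·22.99 + 0.87·40.078 + 1.87·26.982 + 2.13·28.085 + 8·15.999 = 276.126 g/mol.
Mass of O per formula unit: 8 × 15.999 = 127.992 g.
Weight fraction O = 127.992 / 276.126 = 0.4635.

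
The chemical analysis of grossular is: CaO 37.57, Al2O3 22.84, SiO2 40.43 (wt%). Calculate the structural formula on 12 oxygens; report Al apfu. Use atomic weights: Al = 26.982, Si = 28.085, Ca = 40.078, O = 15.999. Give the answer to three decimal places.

CaO: 37.57/56.077 = 0.66997 mol → 0.66997 mol Ca, 0.66997 mol O.
Al2O3: 22.84/101.961 = 0.22401 mol → 0.44802 mol Al, 0.67203 mol O.
SiO2: 40.43/60.083 = 0.67290 mol → 0.67290 mol Si, 1.34580 mol O.
Total oxygen = 2.68780 mol. Normalization factor = 12/2.68780 = 4.46462.
Al per 12 O = 0.44802 × 4.46462 = 2.000.

2.000 Al apfu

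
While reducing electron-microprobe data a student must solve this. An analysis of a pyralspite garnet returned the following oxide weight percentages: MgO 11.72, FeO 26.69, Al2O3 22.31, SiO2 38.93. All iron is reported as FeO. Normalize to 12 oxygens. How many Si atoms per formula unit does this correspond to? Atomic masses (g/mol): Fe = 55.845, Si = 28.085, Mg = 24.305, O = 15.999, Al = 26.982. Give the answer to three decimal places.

11.72 wt% MgO ÷ 40.304 g/mol = 0.29079 mol, giving 0.29079 Mg and 0.29079 O.
26.69 wt% FeO ÷ 71.844 g/mol = 0.37150 mol, giving 0.37150 Fe and 0.37150 O.
22.31 wt% Al2O3 ÷ 101.961 g/mol = 0.21881 mol, giving 0.43762 Al and 0.65643 O.
38.93 wt% SiO2 ÷ 60.083 g/mol = 0.64794 mol, giving 0.64794 Si and 1.29588 O.
Oxygen sums to 2.61460; scaling by 12/2.61460 = 4.58961 puts the formula on 12 O.
Si: 0.64794 × 4.58961 = 2.974 atoms per formula unit.

2.974 Si apfu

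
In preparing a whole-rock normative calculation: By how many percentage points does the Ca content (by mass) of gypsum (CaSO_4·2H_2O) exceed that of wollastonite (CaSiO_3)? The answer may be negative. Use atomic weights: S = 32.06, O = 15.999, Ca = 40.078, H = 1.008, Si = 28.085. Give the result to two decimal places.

-11.22 percentage points

First mineral: 40.078 g Ca in 172.164 g formula = 23.28 wt% Ca.
Second mineral: 40.078 g Ca in 116.160 g formula = 34.50 wt% Ca.
23.28% − 34.50% gives a difference of -11.22 percentage points.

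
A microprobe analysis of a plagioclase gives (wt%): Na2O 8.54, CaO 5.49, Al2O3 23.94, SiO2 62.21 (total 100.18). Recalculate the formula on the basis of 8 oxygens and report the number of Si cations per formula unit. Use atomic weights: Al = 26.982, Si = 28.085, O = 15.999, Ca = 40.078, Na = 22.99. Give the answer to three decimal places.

Na2O: 8.54/61.979 = 0.13779 mol → 0.27558 mol Na, 0.13779 mol O.
CaO: 5.49/56.077 = 0.09790 mol → 0.09790 mol Ca, 0.09790 mol O.
Al2O3: 23.94/101.961 = 0.23480 mol → 0.46960 mol Al, 0.70440 mol O.
SiO2: 62.21/60.083 = 1.03540 mol → 1.03540 mol Si, 2.07080 mol O.
Total oxygen = 3.01089 mol. Normalization factor = 8/3.01089 = 2.65702.
Si per 8 O = 1.03540 × 2.65702 = 2.751.

2.751 Si apfu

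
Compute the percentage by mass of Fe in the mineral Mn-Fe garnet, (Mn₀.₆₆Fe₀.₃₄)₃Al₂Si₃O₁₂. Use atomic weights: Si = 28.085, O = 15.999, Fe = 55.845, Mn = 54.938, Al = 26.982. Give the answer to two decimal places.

Formula mass = 1.98·54.938 + 1.02·55.845 + 2·26.982 + 3·28.085 + 12·15.999 = 495.946 g/mol, of which 56.962 g is Fe.
So Fe makes up 56.962/495.946 = 0.1149 of the mass, i.e. 11.49%.

11.49 wt%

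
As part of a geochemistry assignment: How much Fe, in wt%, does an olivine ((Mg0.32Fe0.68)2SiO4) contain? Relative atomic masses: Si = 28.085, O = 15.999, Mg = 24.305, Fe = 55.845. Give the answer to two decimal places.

Molar mass of (Mg0.32Fe0.68)2SiO4: 0.64·24.305 + 1.36·55.845 + 1·28.085 + 4·15.999 = 183.585 g/mol.
Mass of Fe per formula unit: 1.36 × 55.845 = 75.949 g.
Weight fraction Fe = 75.949 / 183.585 = 0.4137.

41.37 wt%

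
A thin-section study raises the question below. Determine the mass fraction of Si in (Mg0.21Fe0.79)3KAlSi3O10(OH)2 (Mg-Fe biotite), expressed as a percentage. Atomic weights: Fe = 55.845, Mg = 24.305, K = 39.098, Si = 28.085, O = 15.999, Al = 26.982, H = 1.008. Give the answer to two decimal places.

17.12 wt%

Molar mass of (Mg0.21Fe0.79)3KAlSi3O10(OH)2: 0.63×24.305 + 2.37×55.845 + 1×39.098 + 1×26.982 + 3×28.085 + 12×15.999 + 2×1.008 = 492.004 g/mol.
Mass of Si per formula unit: 3 × 28.085 = 84.255 g.
Weight fraction Si = 84.255 / 492.004 = 0.1712.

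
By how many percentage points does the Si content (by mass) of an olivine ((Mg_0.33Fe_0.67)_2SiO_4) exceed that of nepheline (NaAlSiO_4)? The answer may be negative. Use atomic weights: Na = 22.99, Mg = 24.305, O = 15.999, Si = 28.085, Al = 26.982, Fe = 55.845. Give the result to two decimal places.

-4.42 percentage points

First mineral: 28.085 g Si in 182.955 g formula = 15.35 wt% Si.
Second mineral: 28.085 g Si in 142.053 g formula = 19.77 wt% Si.
15.35% − 19.77% gives a difference of -4.42 percentage points.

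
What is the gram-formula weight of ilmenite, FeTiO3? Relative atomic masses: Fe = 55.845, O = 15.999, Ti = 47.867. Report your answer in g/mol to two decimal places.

Fe: 1 × 55.845 = 55.8450
Ti: 1 × 47.867 = 47.8670
O: 3 × 15.999 = 47.9970
Summing the contributions gives the formula mass.

151.71 g/mol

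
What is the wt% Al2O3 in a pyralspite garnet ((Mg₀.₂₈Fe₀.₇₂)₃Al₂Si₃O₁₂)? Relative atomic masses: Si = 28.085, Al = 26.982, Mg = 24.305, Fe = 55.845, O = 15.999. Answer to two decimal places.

21.64 wt%

Formula mass = 471.248 g/mol.
2 Al → 1.0000 mol Al2O3 per formula unit; M(Al2O3) = 101.961, so Al2O3 mass = 101.961 g.
101.961/471.248 × 100 = 21.64 wt%.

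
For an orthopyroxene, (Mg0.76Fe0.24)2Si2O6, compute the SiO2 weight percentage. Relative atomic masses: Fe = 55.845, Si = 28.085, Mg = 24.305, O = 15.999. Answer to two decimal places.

55.65 wt%

M((Mg0.76Fe0.24)2Si2O6) = 215.913 g/mol; M(SiO2) = 60.083 g/mol.
Moles SiO2 per formula unit = 2 Si ÷ 1 = 2.0000.
SiO2 fraction = (2.0000 × 60.083) / 215.913 = 120.166/215.913 = 0.5565.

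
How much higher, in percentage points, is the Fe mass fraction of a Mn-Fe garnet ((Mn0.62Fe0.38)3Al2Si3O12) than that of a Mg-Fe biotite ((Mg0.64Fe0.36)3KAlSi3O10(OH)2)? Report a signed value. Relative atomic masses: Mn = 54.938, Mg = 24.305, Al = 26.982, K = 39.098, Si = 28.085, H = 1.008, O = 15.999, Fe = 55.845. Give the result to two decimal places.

M((Mn0.62Fe0.38)3Al2Si3O12) = 496.055 g/mol, so wt% Fe = 63.663/496.055 × 100 = 12.83%.
M((Mg0.64Fe0.36)3KAlSi3O10(OH)2) = 451.317 g/mol, so wt% Fe = 60.313/451.317 × 100 = 13.36%.
12.83 − 13.36 = -0.53 pp.

-0.53 percentage points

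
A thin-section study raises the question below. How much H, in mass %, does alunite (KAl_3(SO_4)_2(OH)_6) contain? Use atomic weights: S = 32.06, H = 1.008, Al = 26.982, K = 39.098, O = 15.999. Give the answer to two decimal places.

1.46 mass %

M(KAl_3(SO_4)_2(OH)_6) = 414.198 g/mol.
H contributes 6 × 1.008 = 6.048 g per mole.
6.048/414.198 = 0.0146 → 1.46%.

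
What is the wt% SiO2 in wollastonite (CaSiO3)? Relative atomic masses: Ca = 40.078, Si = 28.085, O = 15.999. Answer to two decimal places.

51.72 wt%

Molar mass of CaSiO3 = 1*40.078 + 1*28.085 + 3*15.999 = 116.160 g/mol.
Each formula unit contains 1 Si, equivalent to 1/1 = 1.0000 mol SiO2.
M(SiO2) = 1×28.085 + 2×15.999 = 60.083 g/mol.
Mass of SiO2 per formula unit = 1.0000 × 60.083 = 60.083 g.
SiO2 wt% = 60.083 / 116.160 × 100 = 51.72%.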